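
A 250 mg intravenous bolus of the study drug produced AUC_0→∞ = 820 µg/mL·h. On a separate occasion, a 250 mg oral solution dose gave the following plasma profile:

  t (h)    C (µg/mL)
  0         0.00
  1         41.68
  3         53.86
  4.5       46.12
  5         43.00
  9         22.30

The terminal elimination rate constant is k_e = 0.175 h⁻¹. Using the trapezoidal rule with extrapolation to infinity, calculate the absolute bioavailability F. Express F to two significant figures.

F = 0.58

Trapezoidal AUC_0→9 (oral solution):
  [0→1]: (0.00+41.68)/2 × 1 = 20.84
  [1→3]: (41.68+53.86)/2 × 2 = 95.54
  [3→4.5]: (53.86+46.12)/2 × 1.5 = 74.985
  [4.5→5]: (46.12+43.00)/2 × 0.5 = 22.28
  [5→9]: (43.00+22.30)/2 × 4 = 130.6
  Sum = 344.245 µg/mL·h
Tail: C_last/k_e = 22.30/0.175 = 127.429
AUC_0→∞ (oral solution) = 344.245 + 127.429 = 471.674 µg/mL·h
F = (AUC_ev/D_ev)/(AUC_iv/D_iv) = (471.674/250)/(820/250) = 1.886696/3.28 = 0.5752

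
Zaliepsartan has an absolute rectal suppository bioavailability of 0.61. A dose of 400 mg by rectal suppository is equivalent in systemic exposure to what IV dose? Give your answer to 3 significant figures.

Systemic exposure from an extravascular dose = F × D_ev, so the equivalent IV dose is F × D_ev.
D_iv = F × D_ev = 0.61 × 400 = 244 mg

D_iv = 244 mg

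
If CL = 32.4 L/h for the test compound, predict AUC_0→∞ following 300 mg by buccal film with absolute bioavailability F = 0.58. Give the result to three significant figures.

AUC = 5.37 mg/L·h

AUC_0→∞ = F × Dose / CL
        = 0.58 × 300 / 32.4 = 5.37037 mg/L·h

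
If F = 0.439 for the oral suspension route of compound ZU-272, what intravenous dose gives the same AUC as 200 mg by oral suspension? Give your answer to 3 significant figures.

D_iv = 87.8 mg

Systemic exposure from an extravascular dose = F × D_ev, so the equivalent IV dose is F × D_ev.
D_iv = F × D_ev = 0.439 × 200 = 87.8 mg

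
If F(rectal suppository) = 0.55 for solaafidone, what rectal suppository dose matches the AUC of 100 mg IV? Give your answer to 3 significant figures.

For equal systemic exposure: F × D_ev = D_iv
D_ev = D_iv / F = 100 / 0.55 = 181.818 mg

D_rectal = 182 mg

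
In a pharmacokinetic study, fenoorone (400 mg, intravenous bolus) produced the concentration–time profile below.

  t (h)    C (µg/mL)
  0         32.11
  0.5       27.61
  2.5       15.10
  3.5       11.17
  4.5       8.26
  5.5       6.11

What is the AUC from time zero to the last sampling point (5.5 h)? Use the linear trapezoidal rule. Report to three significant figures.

AUC = 87.7 µg/mL·h

Trapezoidal AUC_0→5.5:
  [0→0.5]: (32.11+27.61)/2 × 0.5 = 14.93
  [0.5→2.5]: (27.61+15.10)/2 × 2 = 42.71
  [2.5→3.5]: (15.10+11.17)/2 × 1 = 13.135
  [3.5→4.5]: (11.17+8.26)/2 × 1 = 9.715
  [4.5→5.5]: (8.26+6.11)/2 × 1 = 7.185
  Sum = 87.675 µg/mL·h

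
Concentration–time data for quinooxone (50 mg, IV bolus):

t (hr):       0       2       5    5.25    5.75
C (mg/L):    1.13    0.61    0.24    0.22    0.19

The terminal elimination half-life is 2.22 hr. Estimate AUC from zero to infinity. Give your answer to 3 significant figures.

AUC = 3.78 mg/L·hr

Trapezoidal AUC_0→5.75:
  [0→2]: (1.13+0.61)/2 × 2 = 1.74
  [2→5]: (0.61+0.24)/2 × 3 = 1.275
  [5→5.25]: (0.24+0.22)/2 × 0.25 = 0.0575
  [5.25→5.75]: (0.22+0.19)/2 × 0.5 = 0.1025
  Sum = 3.175 mg/L·hr
k_e = ln2 / t½ = 0.693147 / 2.22 = 0.3122 hr^-1
Extrapolated tail: C_last / k_e = 0.19 / 0.3122 = 0.609
AUC_0→∞ = 3.175 + 0.609 = 3.784 mg/L·hr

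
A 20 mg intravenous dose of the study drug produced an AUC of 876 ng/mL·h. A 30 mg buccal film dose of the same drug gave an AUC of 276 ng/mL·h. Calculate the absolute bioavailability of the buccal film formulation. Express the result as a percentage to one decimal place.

F = 21.0%

F = (AUC_ev / D_ev) / (AUC_iv / D_iv)
  = (276/30) / (876/20)
  = 9.2 / 43.8 = 0.2100
  = 21.00%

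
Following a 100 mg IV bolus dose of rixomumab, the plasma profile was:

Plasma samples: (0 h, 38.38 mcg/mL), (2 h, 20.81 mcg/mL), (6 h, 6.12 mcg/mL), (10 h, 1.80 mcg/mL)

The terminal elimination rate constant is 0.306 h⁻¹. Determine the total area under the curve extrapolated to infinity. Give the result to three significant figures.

AUC = 135 mcg/mL·h

Trapezoidal AUC_0→10:
  [0→2]: (38.38+20.81)/2 × 2 = 59.19
  [2→6]: (20.81+6.12)/2 × 4 = 53.86
  [6→10]: (6.12+1.80)/2 × 4 = 15.84
  Sum = 128.89 mcg/mL·h
Extrapolated tail: C_last / k_e = 1.80 / 0.306 = 5.882
AUC_0→∞ = 128.89 + 5.882 = 134.772 mcg/mL·h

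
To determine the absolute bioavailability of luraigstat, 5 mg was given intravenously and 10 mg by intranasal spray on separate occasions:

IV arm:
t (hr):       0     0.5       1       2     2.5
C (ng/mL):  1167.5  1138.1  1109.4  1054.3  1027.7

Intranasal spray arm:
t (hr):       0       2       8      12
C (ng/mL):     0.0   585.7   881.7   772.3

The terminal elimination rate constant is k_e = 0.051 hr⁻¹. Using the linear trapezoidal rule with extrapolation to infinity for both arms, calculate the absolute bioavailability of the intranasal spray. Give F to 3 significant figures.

F = 0.512

Trapezoidal AUC_0→2.5 (IV):
  [0→0.5]: (1167.5+1138.1)/2 × 0.5 = 576.4
  [0.5→1]: (1138.1+1109.4)/2 × 0.5 = 561.875
  [1→2]: (1109.4+1054.3)/2 × 1 = 1081.85
  [2→2.5]: (1054.3+1027.7)/2 × 0.5 = 520.5
  Sum = 2740.625 ng/mL·hr
IV tail: 1027.7/0.051 = 20150.980; AUC_iv,0→∞ = 2740.625 + 20150.980 = 22891.605 ng/mL·hr
Trapezoidal AUC_0→12 (intranasal spray):
  [0→2]: (0.0+585.7)/2 × 2 = 585.7
  [2→8]: (585.7+881.7)/2 × 6 = 4402.2
  [8→12]: (881.7+772.3)/2 × 4 = 3308.0
  Sum = 8295.9 ng/mL·hr
intranasal spray tail: 772.3/0.051 = 15143.137; AUC_ev,0→∞ = 8295.9 + 15143.137 = 23439.037 ng/mL·hr
F = (AUC_ev/D_ev)/(AUC_iv/D_iv) = (23439.037/10)/(22891.605/5) = 2343.9037/4578.321 = 0.5120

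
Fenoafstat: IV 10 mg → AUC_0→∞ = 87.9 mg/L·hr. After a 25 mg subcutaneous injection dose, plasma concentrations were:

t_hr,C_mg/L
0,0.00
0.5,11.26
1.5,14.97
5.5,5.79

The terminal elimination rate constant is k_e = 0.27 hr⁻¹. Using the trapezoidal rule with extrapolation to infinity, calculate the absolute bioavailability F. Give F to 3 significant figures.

Trapezoidal AUC_0→5.5 (subcutaneous injection):
  [0→0.5]: (0.00+11.26)/2 × 0.5 = 2.815
  [0.5→1.5]: (11.26+14.97)/2 × 1 = 13.115
  [1.5→5.5]: (14.97+5.79)/2 × 4 = 41.52
  Sum = 57.45 mg/L·hr
Tail: C_last/k_e = 5.79/0.27 = 21.444
AUC_0→∞ (subcutaneous injection) = 57.45 + 21.444 = 78.894 mg/L·hr
F = (AUC_ev/D_ev)/(AUC_iv/D_iv) = (78.894/25)/(87.9/10) = 3.15576/8.79 = 0.3590

F = 0.359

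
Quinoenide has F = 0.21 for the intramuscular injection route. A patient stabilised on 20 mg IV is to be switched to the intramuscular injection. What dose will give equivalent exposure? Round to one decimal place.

D_intramuscular = 95.2 mg

For equal systemic exposure: F × D_ev = D_iv
D_ev = D_iv / F = 20 / 0.21 = 95.2381 mg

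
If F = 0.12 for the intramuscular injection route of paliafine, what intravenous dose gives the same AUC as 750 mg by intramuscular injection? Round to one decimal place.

D_iv = 90.0 mg

Systemic exposure from an extravascular dose = F × D_ev, so the equivalent IV dose is F × D_ev.
D_iv = F × D_ev = 0.12 × 750 = 90 mg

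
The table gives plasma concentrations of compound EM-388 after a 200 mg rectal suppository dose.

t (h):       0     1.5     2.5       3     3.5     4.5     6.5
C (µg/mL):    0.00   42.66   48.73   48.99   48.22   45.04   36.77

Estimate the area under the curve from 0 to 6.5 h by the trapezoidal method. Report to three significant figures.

Trapezoidal AUC_0→6.5:
  [0→1.5]: (0.00+42.66)/2 × 1.5 = 31.995
  [1.5→2.5]: (42.66+48.73)/2 × 1 = 45.695
  [2.5→3]: (48.73+48.99)/2 × 0.5 = 24.43
  [3→3.5]: (48.99+48.22)/2 × 0.5 = 24.3025
  [3.5→4.5]: (48.22+45.04)/2 × 1 = 46.63
  [4.5→6.5]: (45.04+36.77)/2 × 2 = 81.81
  Sum = 254.8625 µg/mL·h

AUC = 255 µg/mL·h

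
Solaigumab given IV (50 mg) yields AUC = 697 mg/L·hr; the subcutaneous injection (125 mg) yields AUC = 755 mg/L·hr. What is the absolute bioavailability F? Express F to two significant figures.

F = 0.43

F = (AUC_ev / D_ev) / (AUC_iv / D_iv)
  = (755/125) / (697/50)
  = 6.04 / 13.94 = 0.4333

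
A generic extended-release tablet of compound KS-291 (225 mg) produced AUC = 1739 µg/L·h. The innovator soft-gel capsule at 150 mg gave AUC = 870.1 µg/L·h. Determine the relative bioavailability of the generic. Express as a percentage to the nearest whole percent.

F_rel = (AUC_test/D_test) / (AUC_ref/D_ref)
      = (1739/225) / (870.1/150)
      = 7.72889 / 5.80067 = 1.3324 = 133.24%

F_rel = 133%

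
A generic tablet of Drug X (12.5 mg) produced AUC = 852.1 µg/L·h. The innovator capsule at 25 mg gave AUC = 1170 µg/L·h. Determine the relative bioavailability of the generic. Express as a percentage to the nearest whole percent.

F_rel = 146%

F_rel = (AUC_test/D_test) / (AUC_ref/D_ref)
      = (852.1/12.5) / (1170/25)
      = 68.168 / 46.8 = 1.4566 = 145.66%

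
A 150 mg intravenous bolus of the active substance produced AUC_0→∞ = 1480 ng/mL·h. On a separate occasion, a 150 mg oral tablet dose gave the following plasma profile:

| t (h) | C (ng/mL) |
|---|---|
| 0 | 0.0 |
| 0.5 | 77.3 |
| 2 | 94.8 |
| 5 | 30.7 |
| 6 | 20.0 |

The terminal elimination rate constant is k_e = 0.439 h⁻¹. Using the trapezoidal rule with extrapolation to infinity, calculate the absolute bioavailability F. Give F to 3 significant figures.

F = 0.275

Trapezoidal AUC_0→6 (oral tablet):
  [0→0.5]: (0.0+77.3)/2 × 0.5 = 19.325
  [0.5→2]: (77.3+94.8)/2 × 1.5 = 129.075
  [2→5]: (94.8+30.7)/2 × 3 = 188.25
  [5→6]: (30.7+20.0)/2 × 1 = 25.35
  Sum = 362.0 ng/mL·h
Tail: C_last/k_e = 20.0/0.439 = 45.558
AUC_0→∞ (oral tablet) = 362.0 + 45.558 = 407.558 ng/mL·h
F = (AUC_ev/D_ev)/(AUC_iv/D_iv) = (407.558/150)/(1480/150) = 2.71705/9.86667 = 0.2754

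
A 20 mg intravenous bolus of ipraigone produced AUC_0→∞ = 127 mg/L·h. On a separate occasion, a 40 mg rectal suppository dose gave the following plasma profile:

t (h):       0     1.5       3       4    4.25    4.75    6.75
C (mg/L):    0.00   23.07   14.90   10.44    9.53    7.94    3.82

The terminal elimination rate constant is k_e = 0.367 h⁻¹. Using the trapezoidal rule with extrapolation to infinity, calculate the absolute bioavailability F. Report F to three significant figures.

Trapezoidal AUC_0→6.75 (rectal suppository):
  [0→1.5]: (0.00+23.07)/2 × 1.5 = 17.3025
  [1.5→3]: (23.07+14.90)/2 × 1.5 = 28.4775
  [3→4]: (14.90+10.44)/2 × 1 = 12.67
  [4→4.25]: (10.44+9.53)/2 × 0.25 = 2.49625
  [4.25→4.75]: (9.53+7.94)/2 × 0.5 = 4.3675
  [4.75→6.75]: (7.94+3.82)/2 × 2 = 11.76
  Sum = 77.07375 mg/L·h
Tail: C_last/k_e = 3.82/0.367 = 10.409
AUC_0→∞ (rectal suppository) = 77.07375 + 10.409 = 87.48275 mg/L·h
F = (AUC_ev/D_ev)/(AUC_iv/D_iv) = (87.48275/40)/(127/20) = 2.18707/6.35 = 0.3444

F = 0.344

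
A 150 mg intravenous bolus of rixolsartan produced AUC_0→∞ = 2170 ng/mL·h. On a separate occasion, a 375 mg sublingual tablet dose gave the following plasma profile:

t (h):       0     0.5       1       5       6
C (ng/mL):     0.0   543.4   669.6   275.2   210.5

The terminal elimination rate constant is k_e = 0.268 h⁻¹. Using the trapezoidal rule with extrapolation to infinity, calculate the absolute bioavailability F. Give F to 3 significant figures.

F = 0.619

Trapezoidal AUC_0→6 (sublingual tablet):
  [0→0.5]: (0.0+543.4)/2 × 0.5 = 135.85
  [0.5→1]: (543.4+669.6)/2 × 0.5 = 303.25
  [1→5]: (669.6+275.2)/2 × 4 = 1889.6
  [5→6]: (275.2+210.5)/2 × 1 = 242.85
  Sum = 2571.55 ng/mL·h
Tail: C_last/k_e = 210.5/0.268 = 785.448
AUC_0→∞ (sublingual tablet) = 2571.55 + 785.448 = 3356.998 ng/mL·h
F = (AUC_ev/D_ev)/(AUC_iv/D_iv) = (3356.998/375)/(2170/150) = 8.95199/14.4667 = 0.6188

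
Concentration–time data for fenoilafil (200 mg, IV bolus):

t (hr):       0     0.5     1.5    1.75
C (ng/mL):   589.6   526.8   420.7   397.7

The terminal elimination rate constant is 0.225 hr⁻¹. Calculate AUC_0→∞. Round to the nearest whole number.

Trapezoidal AUC_0→1.75:
  [0→0.5]: (589.6+526.8)/2 × 0.5 = 279.1
  [0.5→1.5]: (526.8+420.7)/2 × 1 = 473.75
  [1.5→1.75]: (420.7+397.7)/2 × 0.25 = 102.3
  Sum = 855.15 ng/mL·hr
Extrapolated tail: C_last / k_e = 397.7 / 0.225 = 1767.556
AUC_0→∞ = 855.15 + 1767.556 = 2622.706 ng/mL·hr

AUC = 2623 ng/mL·hr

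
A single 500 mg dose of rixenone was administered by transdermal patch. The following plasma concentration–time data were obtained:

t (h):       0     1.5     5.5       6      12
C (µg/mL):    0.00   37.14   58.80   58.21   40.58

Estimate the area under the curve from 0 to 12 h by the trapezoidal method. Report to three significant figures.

Trapezoidal AUC_0→12:
  [0→1.5]: (0.00+37.14)/2 × 1.5 = 27.855
  [1.5→5.5]: (37.14+58.80)/2 × 4 = 191.88
  [5.5→6]: (58.80+58.21)/2 × 0.5 = 29.2525
  [6→12]: (58.21+40.58)/2 × 6 = 296.37
  Sum = 545.3575 µg/mL·h

AUC = 545 µg/mL·h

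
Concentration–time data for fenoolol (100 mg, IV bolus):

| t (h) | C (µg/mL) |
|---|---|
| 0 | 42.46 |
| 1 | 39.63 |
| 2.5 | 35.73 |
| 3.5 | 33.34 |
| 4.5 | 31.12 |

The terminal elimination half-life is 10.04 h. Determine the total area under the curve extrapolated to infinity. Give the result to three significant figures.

AUC = 615 µg/mL·h

Trapezoidal AUC_0→4.5:
  [0→1]: (42.46+39.63)/2 × 1 = 41.045
  [1→2.5]: (39.63+35.73)/2 × 1.5 = 56.52
  [2.5→3.5]: (35.73+33.34)/2 × 1 = 34.535
  [3.5→4.5]: (33.34+31.12)/2 × 1 = 32.23
  Sum = 164.33 µg/mL·h
k_e = ln2 / t½ = 0.693147 / 10.04 = 0.0690 h^-1
Extrapolated tail: C_last / k_e = 31.12 / 0.069 = 451.014
AUC_0→∞ = 164.33 + 451.014 = 615.344 µg/mL·h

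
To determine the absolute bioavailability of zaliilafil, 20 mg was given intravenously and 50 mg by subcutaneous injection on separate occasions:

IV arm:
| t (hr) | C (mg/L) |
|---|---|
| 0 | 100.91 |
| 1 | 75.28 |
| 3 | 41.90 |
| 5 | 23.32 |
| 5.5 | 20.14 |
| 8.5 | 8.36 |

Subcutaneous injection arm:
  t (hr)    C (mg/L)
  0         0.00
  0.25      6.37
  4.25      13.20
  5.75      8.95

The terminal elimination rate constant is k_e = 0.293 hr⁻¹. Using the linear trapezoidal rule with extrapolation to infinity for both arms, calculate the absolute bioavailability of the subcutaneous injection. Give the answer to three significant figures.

Trapezoidal AUC_0→8.5 (IV):
  [0→1]: (100.91+75.28)/2 × 1 = 88.095
  [1→3]: (75.28+41.90)/2 × 2 = 117.18
  [3→5]: (41.90+23.32)/2 × 2 = 65.22
  [5→5.5]: (23.32+20.14)/2 × 0.5 = 10.865
  [5.5→8.5]: (20.14+8.36)/2 × 3 = 42.75
  Sum = 324.11 mg/L·hr
IV tail: 8.36/0.293 = 28.532; AUC_iv,0→∞ = 324.11 + 28.532 = 352.642 mg/L·hr
Trapezoidal AUC_0→5.75 (subcutaneous injection):
  [0→0.25]: (0.00+6.37)/2 × 0.25 = 0.79625
  [0.25→4.25]: (6.37+13.20)/2 × 4 = 39.14
  [4.25→5.75]: (13.20+8.95)/2 × 1.5 = 16.6125
  Sum = 56.54875 mg/L·hr
subcutaneous injection tail: 8.95/0.293 = 30.546; AUC_ev,0→∞ = 56.54875 + 30.546 = 87.09475 mg/L·hr
F = (AUC_ev/D_ev)/(AUC_iv/D_iv) = (87.09475/50)/(352.642/20) = 1.741895/17.6321 = 0.0988

F = 0.0988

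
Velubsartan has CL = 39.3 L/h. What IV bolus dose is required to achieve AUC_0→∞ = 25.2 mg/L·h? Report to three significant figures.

Dose_iv = CL × AUC_0→∞
     = 39.3 × 25.2 = 990.36 mg

Dose = 990 mg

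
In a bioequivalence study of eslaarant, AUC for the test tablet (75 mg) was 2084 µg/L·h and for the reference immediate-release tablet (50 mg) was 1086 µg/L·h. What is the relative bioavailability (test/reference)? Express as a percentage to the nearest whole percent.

F_rel = (AUC_test/D_test) / (AUC_ref/D_ref)
      = (2084/75) / (1086/50)
      = 27.7867 / 21.72 = 1.2793 = 127.93%

F_rel = 128%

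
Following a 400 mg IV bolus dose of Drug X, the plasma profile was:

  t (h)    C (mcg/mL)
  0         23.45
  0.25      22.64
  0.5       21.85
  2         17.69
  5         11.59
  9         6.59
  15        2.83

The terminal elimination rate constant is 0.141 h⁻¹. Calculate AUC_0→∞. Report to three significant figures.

Trapezoidal AUC_0→15:
  [0→0.25]: (23.45+22.64)/2 × 0.25 = 5.76125
  [0.25→0.5]: (22.64+21.85)/2 × 0.25 = 5.56125
  [0.5→2]: (21.85+17.69)/2 × 1.5 = 29.655
  [2→5]: (17.69+11.59)/2 × 3 = 43.92
  [5→9]: (11.59+6.59)/2 × 4 = 36.36
  [9→15]: (6.59+2.83)/2 × 6 = 28.26
  Sum = 149.5175 mcg/mL·h
Extrapolated tail: C_last / k_e = 2.83 / 0.141 = 20.071
AUC_0→∞ = 149.5175 + 20.071 = 169.5885 mcg/mL·h

AUC = 170 mcg/mL·h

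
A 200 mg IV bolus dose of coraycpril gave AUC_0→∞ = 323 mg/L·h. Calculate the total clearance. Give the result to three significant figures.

CL = Dose_iv / AUC_0→∞
   = 200 / 323 = 0.619195 L/h

CL = 0.619 L/h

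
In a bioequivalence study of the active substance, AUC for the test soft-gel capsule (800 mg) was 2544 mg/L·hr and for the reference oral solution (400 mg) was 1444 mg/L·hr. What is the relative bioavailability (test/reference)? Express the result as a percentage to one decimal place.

F_rel = 88.1%

F_rel = (AUC_test/D_test) / (AUC_ref/D_ref)
      = (2544/800) / (1444/400)
      = 3.18 / 3.61 = 0.8809 = 88.09%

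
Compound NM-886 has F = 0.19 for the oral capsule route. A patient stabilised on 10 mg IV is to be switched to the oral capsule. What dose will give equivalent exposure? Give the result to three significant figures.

D_oral = 52.6 mg

For equal systemic exposure: F × D_ev = D_iv
D_ev = D_iv / F = 10 / 0.19 = 52.6316 mg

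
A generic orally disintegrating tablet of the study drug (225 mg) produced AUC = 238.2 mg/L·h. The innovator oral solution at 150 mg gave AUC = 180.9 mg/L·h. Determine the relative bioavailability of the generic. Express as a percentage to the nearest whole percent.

F_rel = (AUC_test/D_test) / (AUC_ref/D_ref)
      = (238.2/225) / (180.9/150)
      = 1.05867 / 1.206 = 0.8778 = 87.78%

F_rel = 88%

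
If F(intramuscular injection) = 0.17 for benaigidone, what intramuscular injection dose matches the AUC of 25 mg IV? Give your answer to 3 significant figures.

D_intramuscular = 147 mg

For equal systemic exposure: F × D_ev = D_iv
D_ev = D_iv / F = 25 / 0.17 = 147.059 mg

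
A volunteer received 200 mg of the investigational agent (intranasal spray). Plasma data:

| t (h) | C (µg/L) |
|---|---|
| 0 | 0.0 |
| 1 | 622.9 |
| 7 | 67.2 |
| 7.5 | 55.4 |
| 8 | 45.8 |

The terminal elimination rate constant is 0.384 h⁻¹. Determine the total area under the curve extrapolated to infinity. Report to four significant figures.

Trapezoidal AUC_0→8:
  [0→1]: (0.0+622.9)/2 × 1 = 311.45
  [1→7]: (622.9+67.2)/2 × 6 = 2070.3
  [7→7.5]: (67.2+55.4)/2 × 0.5 = 30.65
  [7.5→8]: (55.4+45.8)/2 × 0.5 = 25.3
  Sum = 2437.7 µg/L·h
Extrapolated tail: C_last / k_e = 45.8 / 0.384 = 119.271
AUC_0→∞ = 2437.7 + 119.271 = 2556.971 µg/L·h

AUC = 2557 µg/L·h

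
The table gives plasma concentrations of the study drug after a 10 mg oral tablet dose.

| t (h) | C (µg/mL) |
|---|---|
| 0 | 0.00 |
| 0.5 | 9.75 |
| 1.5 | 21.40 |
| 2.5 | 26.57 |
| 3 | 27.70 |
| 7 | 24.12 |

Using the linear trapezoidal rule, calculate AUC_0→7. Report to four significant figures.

AUC = 159.2 µg/mL·h

Trapezoidal AUC_0→7:
  [0→0.5]: (0.00+9.75)/2 × 0.5 = 2.4375
  [0.5→1.5]: (9.75+21.40)/2 × 1 = 15.575
  [1.5→2.5]: (21.40+26.57)/2 × 1 = 23.985
  [2.5→3]: (26.57+27.70)/2 × 0.5 = 13.5675
  [3→7]: (27.70+24.12)/2 × 4 = 103.64
  Sum = 159.205 µg/mL·h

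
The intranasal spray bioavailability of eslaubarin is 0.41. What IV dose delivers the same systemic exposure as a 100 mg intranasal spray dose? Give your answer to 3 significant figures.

Systemic exposure from an extravascular dose = F × D_ev, so the equivalent IV dose is F × D_ev.
D_iv = F × D_ev = 0.41 × 100 = 41 mg

D_iv = 41.0 mg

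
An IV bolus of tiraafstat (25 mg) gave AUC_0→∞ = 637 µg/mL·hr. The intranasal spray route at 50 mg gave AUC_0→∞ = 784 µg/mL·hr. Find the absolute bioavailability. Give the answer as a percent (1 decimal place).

F = 61.5%

F = (AUC_ev / D_ev) / (AUC_iv / D_iv)
  = (784/50) / (637/25)
  = 15.68 / 25.48 = 0.6154
  = 61.54%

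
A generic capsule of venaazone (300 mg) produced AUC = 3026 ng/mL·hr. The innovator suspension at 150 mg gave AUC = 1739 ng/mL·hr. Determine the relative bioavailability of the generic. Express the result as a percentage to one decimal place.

F_rel = (AUC_test/D_test) / (AUC_ref/D_ref)
      = (3026/300) / (1739/150)
      = 10.0867 / 11.5933 = 0.8700 = 87.00%

F_rel = 87.0%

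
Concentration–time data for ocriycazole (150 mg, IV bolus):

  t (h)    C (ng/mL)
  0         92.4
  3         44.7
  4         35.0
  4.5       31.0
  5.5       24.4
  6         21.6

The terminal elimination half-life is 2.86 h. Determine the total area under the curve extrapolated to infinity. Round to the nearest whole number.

AUC = 390 ng/mL·h

Trapezoidal AUC_0→6:
  [0→3]: (92.4+44.7)/2 × 3 = 205.65
  [3→4]: (44.7+35.0)/2 × 1 = 39.85
  [4→4.5]: (35.0+31.0)/2 × 0.5 = 16.5
  [4.5→5.5]: (31.0+24.4)/2 × 1 = 27.7
  [5.5→6]: (24.4+21.6)/2 × 0.5 = 11.5
  Sum = 301.2 ng/mL·h
k_e = ln2 / t½ = 0.693147 / 2.86 = 0.2424 h^-1
Extrapolated tail: C_last / k_e = 21.6 / 0.2424 = 89.109
AUC_0→∞ = 301.2 + 89.109 = 390.309 ng/mL·h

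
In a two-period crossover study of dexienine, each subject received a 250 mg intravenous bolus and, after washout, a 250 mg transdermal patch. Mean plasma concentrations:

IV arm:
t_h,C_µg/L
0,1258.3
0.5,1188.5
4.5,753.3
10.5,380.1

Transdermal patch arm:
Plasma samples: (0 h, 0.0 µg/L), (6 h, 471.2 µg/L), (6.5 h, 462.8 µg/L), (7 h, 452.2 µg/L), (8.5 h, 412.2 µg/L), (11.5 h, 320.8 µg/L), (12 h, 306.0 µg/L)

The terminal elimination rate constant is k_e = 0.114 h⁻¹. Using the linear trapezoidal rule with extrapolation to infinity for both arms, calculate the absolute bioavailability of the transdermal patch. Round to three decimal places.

Trapezoidal AUC_0→10.5 (IV):
  [0→0.5]: (1258.3+1188.5)/2 × 0.5 = 611.7
  [0.5→4.5]: (1188.5+753.3)/2 × 4 = 3883.6
  [4.5→10.5]: (753.3+380.1)/2 × 6 = 3400.2
  Sum = 7895.5 µg/L·h
IV tail: 380.1/0.114 = 3334.211; AUC_iv,0→∞ = 7895.5 + 3334.211 = 11229.711 µg/L·h
Trapezoidal AUC_0→12 (transdermal patch):
  [0→6]: (0.0+471.2)/2 × 6 = 1413.6
  [6→6.5]: (471.2+462.8)/2 × 0.5 = 233.5
  [6.5→7]: (462.8+452.2)/2 × 0.5 = 228.75
  [7→8.5]: (452.2+412.2)/2 × 1.5 = 648.3
  [8.5→11.5]: (412.2+320.8)/2 × 3 = 1099.5
  [11.5→12]: (320.8+306.0)/2 × 0.5 = 156.7
  Sum = 3780.35 µg/L·h
transdermal patch tail: 306.0/0.114 = 2684.211; AUC_ev,0→∞ = 3780.35 + 2684.211 = 6464.561 µg/L·h
F = (AUC_ev/D_ev)/(AUC_iv/D_iv) = (6464.561/250)/(11229.711/250) = 25.858244/44.918844 = 0.5757

F = 0.576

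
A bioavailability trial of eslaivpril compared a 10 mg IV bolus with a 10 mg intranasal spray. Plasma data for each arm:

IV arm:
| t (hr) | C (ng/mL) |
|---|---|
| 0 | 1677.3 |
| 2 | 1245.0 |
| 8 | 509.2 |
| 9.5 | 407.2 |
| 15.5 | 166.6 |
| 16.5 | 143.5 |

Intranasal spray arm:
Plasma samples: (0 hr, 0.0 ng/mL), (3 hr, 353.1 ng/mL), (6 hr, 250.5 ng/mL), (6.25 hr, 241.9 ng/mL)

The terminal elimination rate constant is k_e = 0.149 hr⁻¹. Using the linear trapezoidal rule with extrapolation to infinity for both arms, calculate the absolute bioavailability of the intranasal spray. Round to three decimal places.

F = 0.266

Trapezoidal AUC_0→16.5 (IV):
  [0→2]: (1677.3+1245.0)/2 × 2 = 2922.3
  [2→8]: (1245.0+509.2)/2 × 6 = 5262.6
  [8→9.5]: (509.2+407.2)/2 × 1.5 = 687.3
  [9.5→15.5]: (407.2+166.6)/2 × 6 = 1721.4
  [15.5→16.5]: (166.6+143.5)/2 × 1 = 155.05
  Sum = 10748.65 ng/mL·hr
IV tail: 143.5/0.149 = 963.087; AUC_iv,0→∞ = 10748.65 + 963.087 = 11711.737 ng/mL·hr
Trapezoidal AUC_0→6.25 (intranasal spray):
  [0→3]: (0.0+353.1)/2 × 3 = 529.65
  [3→6]: (353.1+250.5)/2 × 3 = 905.4
  [6→6.25]: (250.5+241.9)/2 × 0.25 = 61.55
  Sum = 1496.6 ng/mL·hr
intranasal spray tail: 241.9/0.149 = 1623.490; AUC_ev,0→∞ = 1496.6 + 1623.490 = 3120.09 ng/mL·hr
F = (AUC_ev/D_ev)/(AUC_iv/D_iv) = (3120.09/10)/(11711.737/10) = 312.009/1171.1737 = 0.2664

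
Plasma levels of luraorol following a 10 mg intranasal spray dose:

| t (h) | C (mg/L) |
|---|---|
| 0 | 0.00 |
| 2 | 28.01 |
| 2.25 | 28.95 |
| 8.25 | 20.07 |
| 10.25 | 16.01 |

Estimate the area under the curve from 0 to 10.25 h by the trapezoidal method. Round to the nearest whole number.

AUC = 218 mg/L·h

Trapezoidal AUC_0→10.25:
  [0→2]: (0.00+28.01)/2 × 2 = 28.01
  [2→2.25]: (28.01+28.95)/2 × 0.25 = 7.12
  [2.25→8.25]: (28.95+20.07)/2 × 6 = 147.06
  [8.25→10.25]: (20.07+16.01)/2 × 2 = 36.08
  Sum = 218.27 mg/L·h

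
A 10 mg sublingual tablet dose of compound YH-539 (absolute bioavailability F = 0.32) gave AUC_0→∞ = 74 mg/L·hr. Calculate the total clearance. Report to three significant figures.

CL = F × Dose / AUC_0→∞
   = 0.32 × 10 / 74 = 0.0432432 L/hr

CL = 0.0432 L/hr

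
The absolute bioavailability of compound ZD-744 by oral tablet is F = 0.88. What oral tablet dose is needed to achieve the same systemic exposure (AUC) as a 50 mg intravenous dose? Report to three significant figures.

For equal systemic exposure: F × D_ev = D_iv
D_ev = D_iv / F = 50 / 0.88 = 56.8182 mg

D_oral = 56.8 mg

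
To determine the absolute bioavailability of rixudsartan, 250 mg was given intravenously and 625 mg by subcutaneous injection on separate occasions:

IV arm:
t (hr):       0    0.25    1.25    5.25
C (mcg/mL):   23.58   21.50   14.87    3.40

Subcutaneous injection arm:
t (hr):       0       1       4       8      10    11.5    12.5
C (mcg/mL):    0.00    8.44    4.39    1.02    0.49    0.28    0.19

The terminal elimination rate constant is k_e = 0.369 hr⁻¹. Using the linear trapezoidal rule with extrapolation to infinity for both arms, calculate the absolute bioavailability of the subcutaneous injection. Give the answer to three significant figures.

F = 0.213

Trapezoidal AUC_0→5.25 (IV):
  [0→0.25]: (23.58+21.50)/2 × 0.25 = 5.635
  [0.25→1.25]: (21.50+14.87)/2 × 1 = 18.185
  [1.25→5.25]: (14.87+3.40)/2 × 4 = 36.54
  Sum = 60.36 mcg/mL·hr
IV tail: 3.40/0.369 = 9.214; AUC_iv,0→∞ = 60.36 + 9.214 = 69.574 mcg/mL·hr
Trapezoidal AUC_0→12.5 (subcutaneous injection):
  [0→1]: (0.00+8.44)/2 × 1 = 4.22
  [1→4]: (8.44+4.39)/2 × 3 = 19.245
  [4→8]: (4.39+1.02)/2 × 4 = 10.82
  [8→10]: (1.02+0.49)/2 × 2 = 1.51
  [10→11.5]: (0.49+0.28)/2 × 1.5 = 0.5775
  [11.5→12.5]: (0.28+0.19)/2 × 1 = 0.235
  Sum = 36.6075 mcg/mL·hr
subcutaneous injection tail: 0.19/0.369 = 0.515; AUC_ev,0→∞ = 36.6075 + 0.515 = 37.1225 mcg/mL·hr
F = (AUC_ev/D_ev)/(AUC_iv/D_iv) = (37.1225/625)/(69.574/250) = 0.059396/0.278296 = 0.2134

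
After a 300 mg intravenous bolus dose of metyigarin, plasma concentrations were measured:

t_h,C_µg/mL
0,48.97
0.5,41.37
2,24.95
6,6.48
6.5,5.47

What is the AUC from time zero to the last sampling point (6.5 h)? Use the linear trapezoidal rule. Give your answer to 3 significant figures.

AUC = 138 µg/mL·h

Trapezoidal AUC_0→6.5:
  [0→0.5]: (48.97+41.37)/2 × 0.5 = 22.585
  [0.5→2]: (41.37+24.95)/2 × 1.5 = 49.74
  [2→6]: (24.95+6.48)/2 × 4 = 62.86
  [6→6.5]: (6.48+5.47)/2 × 0.5 = 2.9875
  Sum = 138.1725 µg/mL·h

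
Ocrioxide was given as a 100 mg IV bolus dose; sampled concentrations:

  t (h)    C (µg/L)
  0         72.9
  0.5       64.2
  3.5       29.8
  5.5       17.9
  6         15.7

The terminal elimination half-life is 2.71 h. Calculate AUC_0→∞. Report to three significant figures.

Trapezoidal AUC_0→6:
  [0→0.5]: (72.9+64.2)/2 × 0.5 = 34.275
  [0.5→3.5]: (64.2+29.8)/2 × 3 = 141.0
  [3.5→5.5]: (29.8+17.9)/2 × 2 = 47.7
  [5.5→6]: (17.9+15.7)/2 × 0.5 = 8.4
  Sum = 231.375 µg/L·h
k_e = ln2 / t½ = 0.693147 / 2.71 = 0.2558 h^-1
Extrapolated tail: C_last / k_e = 15.7 / 0.2558 = 61.376
AUC_0→∞ = 231.375 + 61.376 = 292.751 µg/L·h

AUC = 293 µg/L·h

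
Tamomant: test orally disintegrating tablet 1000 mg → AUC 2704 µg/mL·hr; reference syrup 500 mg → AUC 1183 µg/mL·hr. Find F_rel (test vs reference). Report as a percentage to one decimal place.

F_rel = 114.3%

F_rel = (AUC_test/D_test) / (AUC_ref/D_ref)
      = (2704/1000) / (1183/500)
      = 2.704 / 2.366 = 1.1429 = 114.29%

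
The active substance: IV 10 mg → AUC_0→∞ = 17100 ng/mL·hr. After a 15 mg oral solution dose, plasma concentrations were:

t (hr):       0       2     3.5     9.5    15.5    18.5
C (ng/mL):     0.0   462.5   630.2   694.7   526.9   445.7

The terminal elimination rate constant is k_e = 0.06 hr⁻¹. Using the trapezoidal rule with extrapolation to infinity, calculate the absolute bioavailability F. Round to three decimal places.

Trapezoidal AUC_0→18.5 (oral solution):
  [0→2]: (0.0+462.5)/2 × 2 = 462.5
  [2→3.5]: (462.5+630.2)/2 × 1.5 = 819.525
  [3.5→9.5]: (630.2+694.7)/2 × 6 = 3974.7
  [9.5→15.5]: (694.7+526.9)/2 × 6 = 3664.8
  [15.5→18.5]: (526.9+445.7)/2 × 3 = 1458.9
  Sum = 10380.425 ng/mL·hr
Tail: C_last/k_e = 445.7/0.06 = 7428.333
AUC_0→∞ (oral solution) = 10380.425 + 7428.333 = 17808.758 ng/mL·hr
F = (AUC_ev/D_ev)/(AUC_iv/D_iv) = (17808.758/15)/(17100/10) = 1187.25/1710 = 0.6943

F = 0.694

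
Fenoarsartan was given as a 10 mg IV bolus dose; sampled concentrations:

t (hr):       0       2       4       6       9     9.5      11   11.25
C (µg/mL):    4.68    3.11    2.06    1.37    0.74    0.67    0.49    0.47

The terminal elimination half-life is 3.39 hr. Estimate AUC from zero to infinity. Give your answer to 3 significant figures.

Trapezoidal AUC_0→11.25:
  [0→2]: (4.68+3.11)/2 × 2 = 7.79
  [2→4]: (3.11+2.06)/2 × 2 = 5.17
  [4→6]: (2.06+1.37)/2 × 2 = 3.43
  [6→9]: (1.37+0.74)/2 × 3 = 3.165
  [9→9.5]: (0.74+0.67)/2 × 0.5 = 0.3525
  [9.5→11]: (0.67+0.49)/2 × 1.5 = 0.87
  [11→11.25]: (0.49+0.47)/2 × 0.25 = 0.12
  Sum = 20.8975 µg/mL·hr
k_e = ln2 / t½ = 0.693147 / 3.39 = 0.2045 hr^-1
Extrapolated tail: C_last / k_e = 0.47 / 0.2045 = 2.298
AUC_0→∞ = 20.8975 + 2.298 = 23.1955 µg/mL·hr

AUC = 23.2 µg/mL·hr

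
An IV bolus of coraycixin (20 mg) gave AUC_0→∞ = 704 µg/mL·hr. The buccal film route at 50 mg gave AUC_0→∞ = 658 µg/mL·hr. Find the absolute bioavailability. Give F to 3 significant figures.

F = 0.374

F = (AUC_ev / D_ev) / (AUC_iv / D_iv)
  = (658/50) / (704/20)
  = 13.16 / 35.2 = 0.3739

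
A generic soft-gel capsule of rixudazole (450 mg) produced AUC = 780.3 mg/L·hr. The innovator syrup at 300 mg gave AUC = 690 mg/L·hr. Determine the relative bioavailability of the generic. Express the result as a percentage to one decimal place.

F_rel = (AUC_test/D_test) / (AUC_ref/D_ref)
      = (780.3/450) / (690/300)
      = 1.734 / 2.3 = 0.7539 = 75.39%

F_rel = 75.4%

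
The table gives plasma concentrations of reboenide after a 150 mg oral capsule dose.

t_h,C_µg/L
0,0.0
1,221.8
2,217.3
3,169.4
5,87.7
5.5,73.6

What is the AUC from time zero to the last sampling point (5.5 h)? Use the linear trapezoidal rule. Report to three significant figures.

AUC = 821 µg/L·h

Trapezoidal AUC_0→5.5:
  [0→1]: (0.0+221.8)/2 × 1 = 110.9
  [1→2]: (221.8+217.3)/2 × 1 = 219.55
  [2→3]: (217.3+169.4)/2 × 1 = 193.35
  [3→5]: (169.4+87.7)/2 × 2 = 257.1
  [5→5.5]: (87.7+73.6)/2 × 0.5 = 40.325
  Sum = 821.225 µg/L·h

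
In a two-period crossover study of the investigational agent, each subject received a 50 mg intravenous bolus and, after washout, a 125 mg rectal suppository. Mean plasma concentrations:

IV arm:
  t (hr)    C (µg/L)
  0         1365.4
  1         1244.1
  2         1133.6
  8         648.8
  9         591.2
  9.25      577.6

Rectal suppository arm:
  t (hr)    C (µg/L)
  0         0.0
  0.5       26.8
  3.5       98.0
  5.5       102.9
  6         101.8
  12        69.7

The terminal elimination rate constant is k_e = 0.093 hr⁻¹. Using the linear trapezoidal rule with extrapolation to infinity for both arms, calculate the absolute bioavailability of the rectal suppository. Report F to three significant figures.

Trapezoidal AUC_0→9.25 (IV):
  [0→1]: (1365.4+1244.1)/2 × 1 = 1304.75
  [1→2]: (1244.1+1133.6)/2 × 1 = 1188.85
  [2→8]: (1133.6+648.8)/2 × 6 = 5347.2
  [8→9]: (648.8+591.2)/2 × 1 = 620.0
  [9→9.25]: (591.2+577.6)/2 × 0.25 = 146.1
  Sum = 8606.9 µg/L·hr
IV tail: 577.6/0.093 = 6210.753; AUC_iv,0→∞ = 8606.9 + 6210.753 = 14817.653 µg/L·hr
Trapezoidal AUC_0→12 (rectal suppository):
  [0→0.5]: (0.0+26.8)/2 × 0.5 = 6.7
  [0.5→3.5]: (26.8+98.0)/2 × 3 = 187.2
  [3.5→5.5]: (98.0+102.9)/2 × 2 = 200.9
  [5.5→6]: (102.9+101.8)/2 × 0.5 = 51.175
  [6→12]: (101.8+69.7)/2 × 6 = 514.5
  Sum = 960.475 µg/L·hr
rectal suppository tail: 69.7/0.093 = 749.462; AUC_ev,0→∞ = 960.475 + 749.462 = 1709.937 µg/L·hr
F = (AUC_ev/D_ev)/(AUC_iv/D_iv) = (1709.937/125)/(14817.653/50) = 13.679496/296.35306 = 0.0462

F = 0.0462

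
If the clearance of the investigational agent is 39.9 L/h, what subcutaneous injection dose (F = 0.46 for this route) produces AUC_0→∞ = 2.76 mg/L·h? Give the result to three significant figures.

Dose = CL × AUC_0→∞ / F
     = 39.9 × 2.76 / 0.46 = 239.4 mg

Dose = 239 mg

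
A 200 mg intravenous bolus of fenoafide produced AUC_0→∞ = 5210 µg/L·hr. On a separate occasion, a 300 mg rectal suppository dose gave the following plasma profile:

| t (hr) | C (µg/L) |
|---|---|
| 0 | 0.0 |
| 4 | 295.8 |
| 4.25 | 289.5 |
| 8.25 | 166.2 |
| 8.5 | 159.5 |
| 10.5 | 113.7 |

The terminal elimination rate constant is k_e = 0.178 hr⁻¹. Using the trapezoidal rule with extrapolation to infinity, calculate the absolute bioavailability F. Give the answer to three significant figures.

F = 0.324

Trapezoidal AUC_0→10.5 (rectal suppository):
  [0→4]: (0.0+295.8)/2 × 4 = 591.6
  [4→4.25]: (295.8+289.5)/2 × 0.25 = 73.1625
  [4.25→8.25]: (289.5+166.2)/2 × 4 = 911.4
  [8.25→8.5]: (166.2+159.5)/2 × 0.25 = 40.7125
  [8.5→10.5]: (159.5+113.7)/2 × 2 = 273.2
  Sum = 1890.075 µg/L·hr
Tail: C_last/k_e = 113.7/0.178 = 638.764
AUC_0→∞ (rectal suppository) = 1890.075 + 638.764 = 2528.839 µg/L·hr
F = (AUC_ev/D_ev)/(AUC_iv/D_iv) = (2528.839/300)/(5210/200) = 8.42946/26.05 = 0.3236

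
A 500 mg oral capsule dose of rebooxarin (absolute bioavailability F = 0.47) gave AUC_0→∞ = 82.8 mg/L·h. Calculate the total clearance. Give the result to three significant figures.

CL = 2.84 L/h

CL = F × Dose / AUC_0→∞
   = 0.47 × 500 / 82.8 = 2.83816 L/h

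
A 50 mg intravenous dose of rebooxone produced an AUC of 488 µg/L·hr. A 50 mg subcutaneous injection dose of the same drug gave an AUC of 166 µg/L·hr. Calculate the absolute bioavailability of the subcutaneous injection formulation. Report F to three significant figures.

F = 0.340

F = (AUC_ev / D_ev) / (AUC_iv / D_iv)
  = (166/50) / (488/50)
  = 3.32 / 9.76 = 0.3402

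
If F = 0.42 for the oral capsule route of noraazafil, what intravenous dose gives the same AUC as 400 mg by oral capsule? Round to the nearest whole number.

D_iv = 168 mg

Systemic exposure from an extravascular dose = F × D_ev, so the equivalent IV dose is F × D_ev.
D_iv = F × D_ev = 0.42 × 400 = 168 mg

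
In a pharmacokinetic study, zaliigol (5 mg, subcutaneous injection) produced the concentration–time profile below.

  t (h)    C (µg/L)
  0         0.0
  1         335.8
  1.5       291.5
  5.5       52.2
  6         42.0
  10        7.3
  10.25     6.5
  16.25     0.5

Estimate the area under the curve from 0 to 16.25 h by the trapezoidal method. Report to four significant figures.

AUC = 1157 µg/L·h

Trapezoidal AUC_0→16.25:
  [0→1]: (0.0+335.8)/2 × 1 = 167.9
  [1→1.5]: (335.8+291.5)/2 × 0.5 = 156.825
  [1.5→5.5]: (291.5+52.2)/2 × 4 = 687.4
  [5.5→6]: (52.2+42.0)/2 × 0.5 = 23.55
  [6→10]: (42.0+7.3)/2 × 4 = 98.6
  [10→10.25]: (7.3+6.5)/2 × 0.25 = 1.725
  [10.25→16.25]: (6.5+0.5)/2 × 6 = 21.0
  Sum = 1157.0 µg/L·h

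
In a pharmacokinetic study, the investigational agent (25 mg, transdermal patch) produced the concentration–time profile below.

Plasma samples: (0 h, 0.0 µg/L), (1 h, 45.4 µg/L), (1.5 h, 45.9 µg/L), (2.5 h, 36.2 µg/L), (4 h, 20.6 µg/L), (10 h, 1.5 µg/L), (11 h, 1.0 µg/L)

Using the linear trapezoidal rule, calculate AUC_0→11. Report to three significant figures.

Trapezoidal AUC_0→11:
  [0→1]: (0.0+45.4)/2 × 1 = 22.7
  [1→1.5]: (45.4+45.9)/2 × 0.5 = 22.825
  [1.5→2.5]: (45.9+36.2)/2 × 1 = 41.05
  [2.5→4]: (36.2+20.6)/2 × 1.5 = 42.6
  [4→10]: (20.6+1.5)/2 × 6 = 66.3
  [10→11]: (1.5+1.0)/2 × 1 = 1.25
  Sum = 196.725 µg/L·h

AUC = 197 µg/L·h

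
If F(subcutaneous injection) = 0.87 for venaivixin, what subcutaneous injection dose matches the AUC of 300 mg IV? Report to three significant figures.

D_subcutaneous = 345 mg

For equal systemic exposure: F × D_ev = D_iv
D_ev = D_iv / F = 300 / 0.87 = 344.828 mg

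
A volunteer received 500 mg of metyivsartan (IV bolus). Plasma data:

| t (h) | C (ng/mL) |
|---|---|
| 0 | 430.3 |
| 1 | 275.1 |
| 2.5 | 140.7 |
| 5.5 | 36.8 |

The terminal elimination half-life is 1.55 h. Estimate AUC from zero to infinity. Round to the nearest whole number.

AUC = 1013 ng/mL·h

Trapezoidal AUC_0→5.5:
  [0→1]: (430.3+275.1)/2 × 1 = 352.7
  [1→2.5]: (275.1+140.7)/2 × 1.5 = 311.85
  [2.5→5.5]: (140.7+36.8)/2 × 3 = 266.25
  Sum = 930.8 ng/mL·h
k_e = ln2 / t½ = 0.693147 / 1.55 = 0.4472 h^-1
Extrapolated tail: C_last / k_e = 36.8 / 0.4472 = 82.290
AUC_0→∞ = 930.8 + 82.290 = 1013.09 ng/mL·h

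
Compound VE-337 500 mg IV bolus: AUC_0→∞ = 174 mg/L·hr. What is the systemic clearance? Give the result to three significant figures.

CL = Dose_iv / AUC_0→∞
   = 500 / 174 = 2.87356 L/hr

CL = 2.87 L/hr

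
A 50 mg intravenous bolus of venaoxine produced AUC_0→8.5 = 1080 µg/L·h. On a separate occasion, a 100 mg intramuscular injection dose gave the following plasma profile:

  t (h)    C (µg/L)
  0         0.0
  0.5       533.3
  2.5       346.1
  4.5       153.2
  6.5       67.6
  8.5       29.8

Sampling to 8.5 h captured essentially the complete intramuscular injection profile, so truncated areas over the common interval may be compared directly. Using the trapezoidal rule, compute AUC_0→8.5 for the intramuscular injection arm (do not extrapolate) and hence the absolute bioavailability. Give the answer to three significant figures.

F = 0.847

Trapezoidal AUC_0→8.5 (intramuscular injection):
  [0→0.5]: (0.0+533.3)/2 × 0.5 = 133.325
  [0.5→2.5]: (533.3+346.1)/2 × 2 = 879.4
  [2.5→4.5]: (346.1+153.2)/2 × 2 = 499.3
  [4.5→6.5]: (153.2+67.6)/2 × 2 = 220.8
  [6.5→8.5]: (67.6+29.8)/2 × 2 = 97.4
  Sum = 1830.225 µg/L·h
F = (AUC_ev/D_ev)/(AUC_iv/D_iv) = (1830.225/100)/(1080/50) = 18.30225/21.6 = 0.8473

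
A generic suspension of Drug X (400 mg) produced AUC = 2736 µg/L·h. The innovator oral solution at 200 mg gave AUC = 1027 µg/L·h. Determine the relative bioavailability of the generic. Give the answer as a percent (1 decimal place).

F_rel = (AUC_test/D_test) / (AUC_ref/D_ref)
      = (2736/400) / (1027/200)
      = 6.84 / 5.135 = 1.3320 = 133.20%

F_rel = 133.2%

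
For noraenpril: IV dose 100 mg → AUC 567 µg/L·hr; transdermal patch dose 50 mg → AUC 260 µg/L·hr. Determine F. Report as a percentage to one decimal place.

F = 91.7%

F = (AUC_ev / D_ev) / (AUC_iv / D_iv)
  = (260/50) / (567/100)
  = 5.2 / 5.67 = 0.9171
  = 91.71%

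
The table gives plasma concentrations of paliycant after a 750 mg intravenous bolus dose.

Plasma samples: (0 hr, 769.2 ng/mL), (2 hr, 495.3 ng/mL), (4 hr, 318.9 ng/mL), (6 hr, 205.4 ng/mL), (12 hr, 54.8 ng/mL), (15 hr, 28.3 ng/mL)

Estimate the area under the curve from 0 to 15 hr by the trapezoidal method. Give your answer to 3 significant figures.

Trapezoidal AUC_0→15:
  [0→2]: (769.2+495.3)/2 × 2 = 1264.5
  [2→4]: (495.3+318.9)/2 × 2 = 814.2
  [4→6]: (318.9+205.4)/2 × 2 = 524.3
  [6→12]: (205.4+54.8)/2 × 6 = 780.6
  [12→15]: (54.8+28.3)/2 × 3 = 124.65
  Sum = 3508.25 ng/mL·hr

AUC = 3510 ng/mL·hr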